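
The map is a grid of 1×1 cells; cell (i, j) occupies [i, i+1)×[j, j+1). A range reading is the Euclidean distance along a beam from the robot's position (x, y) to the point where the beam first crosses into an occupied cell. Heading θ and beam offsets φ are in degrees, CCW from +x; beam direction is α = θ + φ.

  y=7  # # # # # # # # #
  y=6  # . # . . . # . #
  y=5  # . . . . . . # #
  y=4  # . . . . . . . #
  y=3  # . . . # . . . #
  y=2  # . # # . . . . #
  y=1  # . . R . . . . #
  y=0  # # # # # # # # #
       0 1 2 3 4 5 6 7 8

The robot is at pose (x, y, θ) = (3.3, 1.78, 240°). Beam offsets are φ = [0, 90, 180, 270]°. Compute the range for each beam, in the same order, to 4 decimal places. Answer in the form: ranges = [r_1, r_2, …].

ranges = [0.9007, 1.5600, 0.2540, 0.4400]

beam 1: φ=0°, α=240°
  direction (-0.5000, -0.8660); cell (3,1); t to first gridline: x 0.6000, y 0.9007 (then +2.0000 / +1.1547)
    (2,1) via x @ 0.6000
    (2,0) via y @ 0.9007  # hit
  → r_1 = 0.9007
beam 2: φ=90°, α=330°
  direction (0.8660, -0.5000); cell (3,1); t to first gridline: x 0.8083, y 1.5600 (then +1.1547 / +2.0000)
    (4,1) via x @ 0.8083
    (4,0) via y @ 1.5600  # hit
  → r_2 = 1.5600
beam 3: φ=180°, α=60°
  direction (0.5000, 0.8660); cell (3,1); t to first gridline: x 1.4000, y 0.2540 (then +2.0000 / +1.1547)
    (3,2) via y @ 0.2540  # hit
  → r_3 = 0.2540
beam 4: φ=270°, α=150°
  direction (-0.8660, 0.5000); cell (3,1); t to first gridline: x 0.3464, y 0.4400 (then +1.1547 / +2.0000)
    (2,1) via x @ 0.3464
    (2,2) via y @ 0.4400  # hit
  → r_4 = 0.4400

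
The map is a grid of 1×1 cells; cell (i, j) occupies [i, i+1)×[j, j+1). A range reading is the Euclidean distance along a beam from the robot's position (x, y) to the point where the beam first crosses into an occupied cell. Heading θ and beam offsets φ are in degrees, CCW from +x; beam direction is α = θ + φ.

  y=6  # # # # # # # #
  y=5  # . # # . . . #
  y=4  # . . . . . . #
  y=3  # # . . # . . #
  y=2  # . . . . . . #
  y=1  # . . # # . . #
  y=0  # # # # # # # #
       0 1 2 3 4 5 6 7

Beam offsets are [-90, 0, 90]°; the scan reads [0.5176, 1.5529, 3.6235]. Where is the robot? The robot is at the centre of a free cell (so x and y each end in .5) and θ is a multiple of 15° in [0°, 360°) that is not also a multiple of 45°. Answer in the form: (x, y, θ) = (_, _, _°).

The pose lattice has 24·16 = 384 candidates. Test each by forward raycasting.
  (6.5, 4.5, 195°): beam 1 = 1.5529 ≠ 0.5176 ✗
  (1.5, 2.5, 120°): beam 1 = 2.8868 ≠ 0.5176 ✗
  (1.5, 4.5, 255°): beam 2 = 0.5176 ≠ 1.5529 ✗
  …
  (2.5, 4.5, 165°): r_1=0.5176, r_2=1.5529, r_3=3.6235 — all match ✓
Unique over the lattice → pose = (2.5, 4.5, 165°).

(x, y, θ) = (2.5, 4.5, 165°)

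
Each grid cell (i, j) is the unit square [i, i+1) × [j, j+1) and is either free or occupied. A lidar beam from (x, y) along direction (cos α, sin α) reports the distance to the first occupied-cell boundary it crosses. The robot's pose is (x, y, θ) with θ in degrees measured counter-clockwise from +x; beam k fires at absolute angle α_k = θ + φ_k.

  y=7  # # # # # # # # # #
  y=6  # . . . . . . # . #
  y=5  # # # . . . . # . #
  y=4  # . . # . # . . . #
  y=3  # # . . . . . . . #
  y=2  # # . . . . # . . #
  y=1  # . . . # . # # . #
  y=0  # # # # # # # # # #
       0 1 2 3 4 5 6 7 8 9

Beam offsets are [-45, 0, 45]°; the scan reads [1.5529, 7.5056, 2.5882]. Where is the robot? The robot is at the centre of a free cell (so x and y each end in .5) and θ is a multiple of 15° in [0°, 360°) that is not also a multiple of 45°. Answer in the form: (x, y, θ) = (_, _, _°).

(x, y, θ) = (2.5, 1.5, 30°)

Enumerate (i+0.5, j+0.5, θ) over the 36 free cells and 16 admissible headings. For each, cast all 3 beams and compare to the given ranges.
  (2.5, 1.5, 75°): beam 1 = 7.5056 ≠ 1.5529 ✗
  (2.5, 6.5, 195°): beam 1 = 1.0000 ≠ 1.5529 ✗
  (5.5, 2.5, 345°): beam 1 = 1.0000 ≠ 1.5529 ✗
  …
  (2.5, 1.5, 30°): r_1=1.5529, r_2=7.5056, r_3=2.5882 — all match ✓
Only this pose fits every beam.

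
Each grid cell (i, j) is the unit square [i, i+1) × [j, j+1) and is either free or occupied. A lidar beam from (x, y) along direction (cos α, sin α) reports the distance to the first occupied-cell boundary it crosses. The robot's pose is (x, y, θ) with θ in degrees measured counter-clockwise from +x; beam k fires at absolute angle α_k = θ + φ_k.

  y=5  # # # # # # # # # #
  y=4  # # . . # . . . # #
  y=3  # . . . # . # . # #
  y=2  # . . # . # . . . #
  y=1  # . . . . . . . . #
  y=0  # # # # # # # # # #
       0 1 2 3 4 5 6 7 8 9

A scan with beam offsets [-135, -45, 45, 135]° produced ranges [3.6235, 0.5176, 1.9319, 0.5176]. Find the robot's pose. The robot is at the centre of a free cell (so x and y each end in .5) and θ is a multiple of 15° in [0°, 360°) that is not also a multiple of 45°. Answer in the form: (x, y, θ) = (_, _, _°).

Enumerate (i+0.5, j+0.5, θ) over the 24 free cells and 16 admissible headings. For each, cast all 4 beams and compare to the given ranges.
  (3.5, 1.5, 60°): beam 1 = 0.5176 ≠ 3.6235 ✗
  (1.5, 1.5, 15°): beam 1 = 0.5774 ≠ 3.6235 ✗
  (7.5, 2.5, 330°): beam 1 = 1.5529 ≠ 3.6235 ✗
  (1.5, 1.5, 300°): beam 1 = 0.5176 ≠ 3.6235 ✗
  …
  (5.5, 1.5, 150°): r_1=3.6235, r_2=0.5176, r_3=1.9319, r_4=0.5176 — all match ✓
No second candidate reproduces the full scan.

(x, y, θ) = (5.5, 1.5, 150°)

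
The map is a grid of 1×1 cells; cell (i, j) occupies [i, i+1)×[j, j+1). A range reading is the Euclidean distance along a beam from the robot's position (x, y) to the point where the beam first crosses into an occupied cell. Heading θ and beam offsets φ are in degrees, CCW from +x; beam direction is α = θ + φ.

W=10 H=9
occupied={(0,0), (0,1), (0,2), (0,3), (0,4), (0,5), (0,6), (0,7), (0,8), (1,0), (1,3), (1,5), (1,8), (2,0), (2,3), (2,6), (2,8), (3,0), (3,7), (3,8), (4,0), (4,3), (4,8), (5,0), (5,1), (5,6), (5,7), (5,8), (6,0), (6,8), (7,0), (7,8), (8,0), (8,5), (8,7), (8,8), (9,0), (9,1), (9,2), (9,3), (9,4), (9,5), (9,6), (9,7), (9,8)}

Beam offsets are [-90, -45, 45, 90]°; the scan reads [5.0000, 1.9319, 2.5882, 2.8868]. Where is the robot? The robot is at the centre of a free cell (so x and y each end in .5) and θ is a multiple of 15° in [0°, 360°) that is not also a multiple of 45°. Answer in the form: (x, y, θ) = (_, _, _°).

Candidates: 45 free-cell centres × 16 headings = 720 poses. Raycast each; keep the one whose scan matches to 4 dp.
  (5.5, 2.5, 75°): beam 1 = 3.6235 ≠ 5.0000 ✗
  (2.5, 5.5, 240°): beam 1 = 0.5774 ≠ 5.0000 ✗
  (6.5, 6.5, 60°): beam 1 = 1.7321 ≠ 5.0000 ✗
  (5.5, 4.5, 195°): beam 1 = 1.5529 ≠ 5.0000 ✗
  …
  (6.5, 3.5, 300°): r_1=5.0000, r_2=1.9319, r_3=2.5882, r_4=2.8868 — all match ✓
Unique over the lattice → pose = (6.5, 3.5, 300°).

(x, y, θ) = (6.5, 3.5, 300°)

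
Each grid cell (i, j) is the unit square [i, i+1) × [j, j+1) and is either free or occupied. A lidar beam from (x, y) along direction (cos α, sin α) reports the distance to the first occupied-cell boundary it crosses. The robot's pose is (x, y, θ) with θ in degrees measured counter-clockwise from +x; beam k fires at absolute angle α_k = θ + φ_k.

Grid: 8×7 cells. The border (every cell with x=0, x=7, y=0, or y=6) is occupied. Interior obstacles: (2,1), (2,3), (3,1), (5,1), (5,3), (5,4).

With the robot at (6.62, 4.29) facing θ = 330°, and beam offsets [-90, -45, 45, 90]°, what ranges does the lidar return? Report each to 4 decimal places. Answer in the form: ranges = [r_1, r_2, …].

beam 1: φ=-90°, α=240°
  direction (-0.5000, -0.8660); cell (6,4); t to first gridline: x 1.2400, y 0.3349 (then +2.0000 / +1.1547)
    (6,3) via y @ 0.3349
    (5,3) via x @ 1.2400  # hit
  → r_1 = 1.2400
beam 2: φ=-45°, α=285°
  direction (0.2588, -0.9659); cell (6,4); t to first gridline: x 1.4682, y 0.3002 (then +3.8637 / +1.0353)
    (6,3) via y @ 0.3002
    (6,2) via y @ 1.3355
    (7,2) via x @ 1.4682  # hit
  → r_2 = 1.4682
beam 3: φ=45°, α=15°
  direction (0.9659, 0.2588); cell (6,4); t to first gridline: x 0.3934, y 2.7432 (then +1.0353 / +3.8637)
    (7,4) via x @ 0.3934  # hit
  → r_3 = 0.3934
beam 4: φ=90°, α=60°
  direction (0.5000, 0.8660); cell (6,4); t to first gridline: x 0.7600, y 0.8198 (then +2.0000 / +1.1547)
    (7,4) via x @ 0.7600  # hit
  → r_4 = 0.7600

ranges = [1.2400, 1.4682, 0.3934, 0.7600]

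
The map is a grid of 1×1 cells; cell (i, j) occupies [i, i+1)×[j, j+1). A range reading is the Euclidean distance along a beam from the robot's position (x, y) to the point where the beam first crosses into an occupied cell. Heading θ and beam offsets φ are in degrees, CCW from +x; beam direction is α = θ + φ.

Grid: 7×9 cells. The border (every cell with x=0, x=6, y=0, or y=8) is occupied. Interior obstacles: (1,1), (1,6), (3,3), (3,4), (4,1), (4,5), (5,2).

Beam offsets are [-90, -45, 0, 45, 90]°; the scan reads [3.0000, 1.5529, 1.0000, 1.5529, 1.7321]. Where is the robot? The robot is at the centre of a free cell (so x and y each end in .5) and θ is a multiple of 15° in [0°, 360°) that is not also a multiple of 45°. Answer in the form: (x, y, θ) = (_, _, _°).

(x, y, θ) = (2.5, 2.5, 210°)

The pose lattice has 28·16 = 448 candidates. Test each by forward raycasting.
  (4.5, 7.5, 345°): beam 1 = 1.5529 ≠ 3.0000 ✗
  (3.5, 2.5, 60°): beam 1 = 1.0000 ≠ 3.0000 ✗
  (3.5, 1.5, 165°): beam 1 = 1.5529 ≠ 3.0000 ✗
  …
  (2.5, 2.5, 210°): r_1=3.0000, r_2=1.5529, r_3=1.0000, r_4=1.5529, r_5=1.7321 — all match ✓
Unique over the lattice → pose = (2.5, 2.5, 210°).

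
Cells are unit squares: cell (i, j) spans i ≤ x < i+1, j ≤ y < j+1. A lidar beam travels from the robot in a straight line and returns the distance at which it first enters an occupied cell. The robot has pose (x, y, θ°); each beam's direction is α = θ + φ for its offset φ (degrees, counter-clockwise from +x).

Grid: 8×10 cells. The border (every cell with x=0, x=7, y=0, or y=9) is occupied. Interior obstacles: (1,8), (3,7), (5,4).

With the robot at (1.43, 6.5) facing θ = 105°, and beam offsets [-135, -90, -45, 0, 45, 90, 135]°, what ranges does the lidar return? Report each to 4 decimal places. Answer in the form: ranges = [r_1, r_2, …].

ranges = [4.1223, 1.9319, 2.8868, 1.5529, 0.4965, 0.4452, 0.8600]

beam 1: φ=-135°, α=330°
  cosα=0.8660 sinα=-0.5000 | (1,6) | tMaxX 0.6582 tMaxY 1.0000 | tΔX 1.1547 tΔY 2.0000
    t=0.6582 [x] (2,6)
    t=1.0000 [y] (2,5)
    t=1.8129 [x] (3,5)
    t=2.9676 [x] (4,5)
    t=3.0000 [y] (4,4)
    t=4.1223 [x] (5,4) — stop
  → r_1 = 4.1223
beam 2: φ=-90°, α=15°
  cosα=0.9659 sinα=0.2588 | (1,6) | tMaxX 0.5901 tMaxY 1.9319 | tΔX 1.0353 tΔY 3.8637
    t=0.5901 [x] (2,6)
    t=1.6254 [x] (3,6)
    t=1.9319 [y] (3,7) — stop
  → r_2 = 1.9319
beam 3: φ=-45°, α=60°
  cosα=0.5000 sinα=0.8660 | (1,6) | tMaxX 1.1400 tMaxY 0.5774 | tΔX 2.0000 tΔY 1.1547
    t=0.5774 [y] (1,7)
    t=1.1400 [x] (2,7)
    t=1.7321 [y] (2,8)
    t=2.8868 [y] (2,9) — stop
  → r_3 = 2.8868
beam 4: φ=0°, α=105°
  cosα=-0.2588 sinα=0.9659 | (1,6) | tMaxX 1.6614 tMaxY 0.5176 | tΔX 3.8637 tΔY 1.0353
    t=0.5176 [y] (1,7)
    t=1.5529 [y] (1,8) — stop
  → r_4 = 1.5529
beam 5: φ=45°, α=150°
  cosα=-0.8660 sinα=0.5000 | (1,6) | tMaxX 0.4965 tMaxY 1.0000 | tΔX 1.1547 tΔY 2.0000
    t=0.4965 [x] (0,6) — stop
  → r_5 = 0.4965
beam 6: φ=90°, α=195°
  cosα=-0.9659 sinα=-0.2588 | (1,6) | tMaxX 0.4452 tMaxY 1.9319 | tΔX 1.0353 tΔY 3.8637
    t=0.4452 [x] (0,6) — stop
  → r_6 = 0.4452
beam 7: φ=135°, α=240°
  cosα=-0.5000 sinα=-0.8660 | (1,6) | tMaxX 0.8600 tMaxY 0.5774 | tΔX 2.0000 tΔY 1.1547
    t=0.5774 [y] (1,5)
    t=0.8600 [x] (0,5) — stop
  → r_7 = 0.8600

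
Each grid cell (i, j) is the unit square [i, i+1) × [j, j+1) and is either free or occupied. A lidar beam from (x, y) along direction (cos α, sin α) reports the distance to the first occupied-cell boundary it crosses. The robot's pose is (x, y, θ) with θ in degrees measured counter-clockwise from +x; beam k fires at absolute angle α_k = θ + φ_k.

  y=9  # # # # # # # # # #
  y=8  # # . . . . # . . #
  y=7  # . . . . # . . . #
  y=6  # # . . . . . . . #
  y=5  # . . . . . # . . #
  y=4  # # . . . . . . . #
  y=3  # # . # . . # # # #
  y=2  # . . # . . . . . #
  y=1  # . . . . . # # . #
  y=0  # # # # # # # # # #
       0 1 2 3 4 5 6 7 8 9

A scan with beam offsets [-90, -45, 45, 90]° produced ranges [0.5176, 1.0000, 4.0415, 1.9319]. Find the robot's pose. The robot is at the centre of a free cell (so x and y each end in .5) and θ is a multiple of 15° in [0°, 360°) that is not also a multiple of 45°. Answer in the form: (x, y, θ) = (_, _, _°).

(x, y, θ) = (4.5, 1.5, 15°)

Candidates: 50 free-cell centres × 16 headings = 800 poses. Raycast each; keep the one whose scan matches to 4 dp.
  (7.5, 5.5, 195°): beam 1 = 2.5882 ≠ 0.5176 ✗
  (3.5, 4.5, 60°): beam 1 = 2.8868 ≠ 0.5176 ✗
  (2.5, 4.5, 60°): beam 1 = 1.0000 ≠ 0.5176 ✗
  …
  (4.5, 1.5, 15°): r_1=0.5176, r_2=1.0000, r_3=4.0415, r_4=1.9319 — all match ✓
No second candidate reproduces the full scan.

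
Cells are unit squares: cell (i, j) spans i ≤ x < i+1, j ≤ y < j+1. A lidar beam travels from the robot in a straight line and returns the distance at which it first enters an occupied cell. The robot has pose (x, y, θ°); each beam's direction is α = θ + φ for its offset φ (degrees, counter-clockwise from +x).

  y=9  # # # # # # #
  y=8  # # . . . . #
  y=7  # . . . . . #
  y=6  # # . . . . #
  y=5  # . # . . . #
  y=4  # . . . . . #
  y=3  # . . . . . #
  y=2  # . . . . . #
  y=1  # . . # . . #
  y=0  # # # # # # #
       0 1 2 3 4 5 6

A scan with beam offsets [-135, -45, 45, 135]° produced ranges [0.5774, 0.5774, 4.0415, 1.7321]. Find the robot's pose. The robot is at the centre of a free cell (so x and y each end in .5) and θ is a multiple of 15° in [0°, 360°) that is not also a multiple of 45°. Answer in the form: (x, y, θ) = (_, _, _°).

(x, y, θ) = (2.5, 6.5, 345°)

The pose lattice has 36·16 = 576 candidates. Test each by forward raycasting.
  (4.5, 8.5, 285°): beam 1 = 1.0000 ≠ 0.5774 ✗
  (3.5, 2.5, 60°): beam 1 = 0.5176 ≠ 0.5774 ✗
  (4.5, 5.5, 165°): beam 1 = 1.7321 ≠ 0.5774 ✗
  …
  (2.5, 6.5, 345°): r_1=0.5774, r_2=0.5774, r_3=4.0415, r_4=1.7321 — all match ✓
No second candidate reproduces the full scan.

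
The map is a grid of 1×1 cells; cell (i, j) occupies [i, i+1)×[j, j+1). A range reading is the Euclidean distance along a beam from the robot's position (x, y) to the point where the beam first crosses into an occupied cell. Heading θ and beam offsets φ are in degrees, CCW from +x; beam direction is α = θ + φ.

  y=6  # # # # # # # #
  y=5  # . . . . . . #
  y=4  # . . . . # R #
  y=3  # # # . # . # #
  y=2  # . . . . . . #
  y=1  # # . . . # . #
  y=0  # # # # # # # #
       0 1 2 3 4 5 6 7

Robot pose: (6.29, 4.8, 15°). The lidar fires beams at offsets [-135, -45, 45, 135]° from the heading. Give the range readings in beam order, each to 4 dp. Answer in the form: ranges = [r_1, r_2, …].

beam 1: φ=-135°, α=240°
  d=(-0.5000,-0.8660)  start (6,4)  tX=0.5800 tY=0.9238  stride 1/|dx|=2.0000 1/|dy|=1.1547
    cross x-line → (5,4), t=0.5800 (wall)
  → r_1 = 0.5800
beam 2: φ=-45°, α=330°
  d=(0.8660,-0.5000)  start (6,4)  tX=0.8198 tY=1.6000  stride 1/|dx|=1.1547 1/|dy|=2.0000
    cross x-line → (7,4), t=0.8198 (wall)
  → r_2 = 0.8198
beam 3: φ=45°, α=60°
  d=(0.5000,0.8660)  start (6,4)  tX=1.4200 tY=0.2309  stride 1/|dx|=2.0000 1/|dy|=1.1547
    cross y-line → (6,5), t=0.2309
    cross y-line → (6,6), t=1.3856 (wall)
  → r_3 = 1.3856
beam 4: φ=135°, α=150°
  d=(-0.8660,0.5000)  start (6,4)  tX=0.3349 tY=0.4000  stride 1/|dx|=1.1547 1/|dy|=2.0000
    cross x-line → (5,4), t=0.3349 (wall)
  → r_4 = 0.3349

ranges = [0.5800, 0.8198, 1.3856, 0.3349]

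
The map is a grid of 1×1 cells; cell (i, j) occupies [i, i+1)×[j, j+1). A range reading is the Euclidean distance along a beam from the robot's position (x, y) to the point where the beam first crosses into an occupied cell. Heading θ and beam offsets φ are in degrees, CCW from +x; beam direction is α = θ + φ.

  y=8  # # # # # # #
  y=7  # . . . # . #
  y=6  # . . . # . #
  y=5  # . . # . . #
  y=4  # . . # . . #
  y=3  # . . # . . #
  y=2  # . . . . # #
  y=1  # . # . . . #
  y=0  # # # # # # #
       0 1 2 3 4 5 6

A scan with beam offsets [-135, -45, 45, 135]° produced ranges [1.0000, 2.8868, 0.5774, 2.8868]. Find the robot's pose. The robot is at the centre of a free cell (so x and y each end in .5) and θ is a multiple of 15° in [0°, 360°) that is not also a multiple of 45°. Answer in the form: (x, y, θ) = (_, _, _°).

Enumerate (i+0.5, j+0.5, θ) over the 28 free cells and 16 admissible headings. For each, cast all 4 beams and compare to the given ranges.
  (1.5, 6.5, 15°): beam 2 = 1.7321 ≠ 2.8868 ✗
  (1.5, 1.5, 120°): beam 1 = 0.5176 ≠ 1.0000 ✗
  (1.5, 3.5, 240°): beam 1 = 1.9319 ≠ 1.0000 ✗
  (4.5, 5.5, 60°): beam 1 = 2.5882 ≠ 1.0000 ✗
  (3.5, 6.5, 120°): beam 1 = 0.5176 ≠ 1.0000 ✗
  …
  (3.5, 2.5, 15°): r_1=1.0000, r_2=2.8868, r_3=0.5774, r_4=2.8868 — all match ✓
No second candidate reproduces the full scan.

(x, y, θ) = (3.5, 2.5, 15°)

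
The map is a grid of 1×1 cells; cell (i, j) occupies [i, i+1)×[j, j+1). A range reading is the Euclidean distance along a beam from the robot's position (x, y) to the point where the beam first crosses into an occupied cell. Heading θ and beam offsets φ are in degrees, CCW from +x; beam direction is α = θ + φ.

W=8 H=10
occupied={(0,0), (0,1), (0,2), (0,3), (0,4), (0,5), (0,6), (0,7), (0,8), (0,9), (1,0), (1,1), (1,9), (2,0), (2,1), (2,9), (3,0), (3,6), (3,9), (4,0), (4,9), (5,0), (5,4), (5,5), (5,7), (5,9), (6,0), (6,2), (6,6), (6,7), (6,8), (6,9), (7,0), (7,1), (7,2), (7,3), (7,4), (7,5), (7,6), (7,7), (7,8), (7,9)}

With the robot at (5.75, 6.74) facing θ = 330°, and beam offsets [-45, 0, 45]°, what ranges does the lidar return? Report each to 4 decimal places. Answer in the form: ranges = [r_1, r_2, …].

beam 1: φ=-45°, α=285°
  d=(0.2588,-0.9659)  start (5,6)  tX=0.9659 tY=0.7661  stride 1/|dx|=3.8637 1/|dy|=1.0353
    cross y-line → (5,5), t=0.7661 (wall)
  → r_1 = 0.7661
beam 2: φ=0°, α=330°
  d=(0.8660,-0.5000)  start (5,6)  tX=0.2887 tY=1.4800  stride 1/|dx|=1.1547 1/|dy|=2.0000
    cross x-line → (6,6), t=0.2887 (wall)
  → r_2 = 0.2887
beam 3: φ=45°, α=15°
  d=(0.9659,0.2588)  start (5,6)  tX=0.2588 tY=1.0046  stride 1/|dx|=1.0353 1/|dy|=3.8637
    cross x-line → (6,6), t=0.2588 (wall)
  → r_3 = 0.2588

ranges = [0.7661, 0.2887, 0.2588]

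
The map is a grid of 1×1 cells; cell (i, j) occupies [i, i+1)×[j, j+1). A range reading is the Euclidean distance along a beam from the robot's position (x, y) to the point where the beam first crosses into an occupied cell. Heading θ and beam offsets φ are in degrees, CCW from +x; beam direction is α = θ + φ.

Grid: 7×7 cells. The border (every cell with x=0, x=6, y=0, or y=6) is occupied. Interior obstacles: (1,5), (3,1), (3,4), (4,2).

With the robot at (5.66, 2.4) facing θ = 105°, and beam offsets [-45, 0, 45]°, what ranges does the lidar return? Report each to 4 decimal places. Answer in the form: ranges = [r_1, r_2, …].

beam 1: φ=-45°, α=60°
  dir = (cos 60°, sin 60°) = (0.5000, 0.8660); from cell (5,2)
  next x-line at t=0.6800, next y-line at t=0.6928; Δt_x=2.0000, Δt_y=1.1547
    x: enter (6,2) at t=0.6800 ← occupied
  → r_1 = 0.6800
beam 2: φ=0°, α=105°
  dir = (cos 105°, sin 105°) = (-0.2588, 0.9659); from cell (5,2)
  next x-line at t=2.5500, next y-line at t=0.6212; Δt_x=3.8637, Δt_y=1.0353
    y: enter (5,3) at t=0.6212
    y: enter (5,4) at t=1.6564
    x: enter (4,4) at t=2.5500
    y: enter (4,5) at t=2.6917
    y: enter (4,6) at t=3.7270 ← occupied
  → r_2 = 3.7270
beam 3: φ=45°, α=150°
  dir = (cos 150°, sin 150°) = (-0.8660, 0.5000); from cell (5,2)
  next x-line at t=0.7621, next y-line at t=1.2000; Δt_x=1.1547, Δt_y=2.0000
    x: enter (4,2) at t=0.7621 ← occupied
  → r_3 = 0.7621

ranges = [0.6800, 3.7270, 0.7621]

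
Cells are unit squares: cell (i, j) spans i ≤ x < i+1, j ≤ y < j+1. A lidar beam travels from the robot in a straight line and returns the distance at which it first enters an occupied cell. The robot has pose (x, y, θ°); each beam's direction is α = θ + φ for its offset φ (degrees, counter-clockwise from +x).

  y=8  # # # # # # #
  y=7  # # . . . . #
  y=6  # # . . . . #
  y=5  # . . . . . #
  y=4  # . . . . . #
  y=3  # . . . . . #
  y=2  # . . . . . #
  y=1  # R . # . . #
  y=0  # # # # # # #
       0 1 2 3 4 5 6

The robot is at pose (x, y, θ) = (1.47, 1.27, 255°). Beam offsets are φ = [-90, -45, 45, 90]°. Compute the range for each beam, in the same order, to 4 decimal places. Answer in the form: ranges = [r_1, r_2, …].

beam 1: φ=-90°, α=165°
  direction (-0.9659, 0.2588); cell (1,1); t to first gridline: x 0.4866, y 2.8205 (then +1.0353 / +3.8637)
    (0,1) via x @ 0.4866  # hit
  → r_1 = 0.4866
beam 2: φ=-45°, α=210°
  direction (-0.8660, -0.5000); cell (1,1); t to first gridline: x 0.5427, y 0.5400 (then +1.1547 / +2.0000)
    (1,0) via y @ 0.5400  # hit
  → r_2 = 0.5400
beam 3: φ=45°, α=300°
  direction (0.5000, -0.8660); cell (1,1); t to first gridline: x 1.0600, y 0.3118 (then +2.0000 / +1.1547)
    (1,0) via y @ 0.3118  # hit
  → r_3 = 0.3118
beam 4: φ=90°, α=345°
  direction (0.9659, -0.2588); cell (1,1); t to first gridline: x 0.5487, y 1.0432 (then +1.0353 / +3.8637)
    (2,1) via x @ 0.5487
    (2,0) via y @ 1.0432  # hit
  → r_4 = 1.0432

ranges = [0.4866, 0.5400, 0.3118, 1.0432]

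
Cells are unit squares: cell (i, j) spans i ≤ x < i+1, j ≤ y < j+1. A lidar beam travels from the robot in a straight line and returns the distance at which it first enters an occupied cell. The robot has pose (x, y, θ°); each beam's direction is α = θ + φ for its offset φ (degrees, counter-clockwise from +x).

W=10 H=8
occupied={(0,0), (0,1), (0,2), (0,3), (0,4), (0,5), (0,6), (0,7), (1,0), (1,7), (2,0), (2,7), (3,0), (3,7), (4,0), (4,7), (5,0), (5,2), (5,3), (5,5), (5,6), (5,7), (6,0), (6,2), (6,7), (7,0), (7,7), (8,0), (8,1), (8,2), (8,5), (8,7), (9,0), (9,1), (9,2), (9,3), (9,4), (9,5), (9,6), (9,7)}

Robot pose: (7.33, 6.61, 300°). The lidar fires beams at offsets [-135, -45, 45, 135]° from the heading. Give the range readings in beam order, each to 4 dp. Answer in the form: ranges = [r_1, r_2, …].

ranges = [1.3769, 3.7373, 1.7289, 0.4038]

beam 1: φ=-135°, α=165°
  direction (-0.9659, 0.2588); cell (7,6); t to first gridline: x 0.3416, y 1.5068 (then +1.0353 / +3.8637)
    (6,6) via x @ 0.3416
    (5,6) via x @ 1.3769  # hit
  → r_1 = 1.3769
beam 2: φ=-45°, α=255°
  direction (-0.2588, -0.9659); cell (7,6); t to first gridline: x 1.2750, y 0.6315 (then +3.8637 / +1.0353)
    (7,5) via y @ 0.6315
    (6,5) via x @ 1.2750
    (6,4) via y @ 1.6668
    (6,3) via y @ 2.7021
    (6,2) via y @ 3.7373  # hit
  → r_2 = 3.7373
beam 3: φ=45°, α=345°
  direction (0.9659, -0.2588); cell (7,6); t to first gridline: x 0.6936, y 2.3569 (then +1.0353 / +3.8637)
    (8,6) via x @ 0.6936
    (9,6) via x @ 1.7289  # hit
  → r_3 = 1.7289
beam 4: φ=135°, α=75°
  direction (0.2588, 0.9659); cell (7,6); t to first gridline: x 2.5887, y 0.4038 (then +3.8637 / +1.0353)
    (7,7) via y @ 0.4038  # hit
  → r_4 = 0.4038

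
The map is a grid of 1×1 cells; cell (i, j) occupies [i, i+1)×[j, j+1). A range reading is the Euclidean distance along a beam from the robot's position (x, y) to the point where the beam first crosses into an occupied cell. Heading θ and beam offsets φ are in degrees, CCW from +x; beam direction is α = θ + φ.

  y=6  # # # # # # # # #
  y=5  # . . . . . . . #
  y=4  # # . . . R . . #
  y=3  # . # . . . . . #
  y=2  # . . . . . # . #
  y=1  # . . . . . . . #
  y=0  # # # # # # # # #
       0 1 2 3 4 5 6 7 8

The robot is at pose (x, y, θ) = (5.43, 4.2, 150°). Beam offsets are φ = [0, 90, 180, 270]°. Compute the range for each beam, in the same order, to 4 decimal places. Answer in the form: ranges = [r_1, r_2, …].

ranges = [3.6000, 3.6950, 2.9676, 2.0785]

beam 1: φ=0°, α=150°
  dir = (cos 150°, sin 150°) = (-0.8660, 0.5000); from cell (5,4)
  next x-line at t=0.4965, next y-line at t=1.6000; Δt_x=1.1547, Δt_y=2.0000
    x: enter (4,4) at t=0.4965
    y: enter (4,5) at t=1.6000
    x: enter (3,5) at t=1.6512
    x: enter (2,5) at t=2.8059
    y: enter (2,6) at t=3.6000 ← occupied
  → r_1 = 3.6000
beam 2: φ=90°, α=240°
  dir = (cos 240°, sin 240°) = (-0.5000, -0.8660); from cell (5,4)
  next x-line at t=0.8600, next y-line at t=0.2309; Δt_x=2.0000, Δt_y=1.1547
    y: enter (5,3) at t=0.2309
    x: enter (4,3) at t=0.8600
    y: enter (4,2) at t=1.3856
    y: enter (4,1) at t=2.5403
    x: enter (3,1) at t=2.8600
    y: enter (3,0) at t=3.6950 ← occupied
  → r_2 = 3.6950
beam 3: φ=180°, α=330°
  dir = (cos 330°, sin 330°) = (0.8660, -0.5000); from cell (5,4)
  next x-line at t=0.6582, next y-line at t=0.4000; Δt_x=1.1547, Δt_y=2.0000
    y: enter (5,3) at t=0.4000
    x: enter (6,3) at t=0.6582
    x: enter (7,3) at t=1.8129
    y: enter (7,2) at t=2.4000
    x: enter (8,2) at t=2.9676 ← occupied
  → r_3 = 2.9676
beam 4: φ=270°, α=60°
  dir = (cos 60°, sin 60°) = (0.5000, 0.8660); from cell (5,4)
  next x-line at t=1.1400, next y-line at t=0.9238; Δt_x=2.0000, Δt_y=1.1547
    y: enter (5,5) at t=0.9238
    x: enter (6,5) at t=1.1400
    y: enter (6,6) at t=2.0785 ← occupied
  → r_4 = 2.0785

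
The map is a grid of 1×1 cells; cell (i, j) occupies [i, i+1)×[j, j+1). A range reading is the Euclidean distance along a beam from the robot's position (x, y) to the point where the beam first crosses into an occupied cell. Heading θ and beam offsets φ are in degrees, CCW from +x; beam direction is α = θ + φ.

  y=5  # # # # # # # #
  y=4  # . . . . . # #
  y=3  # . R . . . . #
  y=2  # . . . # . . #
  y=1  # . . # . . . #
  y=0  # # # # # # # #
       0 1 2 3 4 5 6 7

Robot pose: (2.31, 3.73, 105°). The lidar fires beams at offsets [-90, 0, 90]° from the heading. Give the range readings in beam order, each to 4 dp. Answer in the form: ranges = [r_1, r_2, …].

beam 1: φ=-90°, α=15°
  dir = (cos 15°, sin 15°) = (0.9659, 0.2588); from cell (2,3)
  next x-line at t=0.7143, next y-line at t=1.0432; Δt_x=1.0353, Δt_y=3.8637
    x: enter (3,3) at t=0.7143
    y: enter (3,4) at t=1.0432
    x: enter (4,4) at t=1.7496
    x: enter (5,4) at t=2.7849
    x: enter (6,4) at t=3.8202 ← occupied
  → r_1 = 3.8202
beam 2: φ=0°, α=105°
  dir = (cos 105°, sin 105°) = (-0.2588, 0.9659); from cell (2,3)
  next x-line at t=1.1977, next y-line at t=0.2795; Δt_x=3.8637, Δt_y=1.0353
    y: enter (2,4) at t=0.2795
    x: enter (1,4) at t=1.1977
    y: enter (1,5) at t=1.3148 ← occupied
  → r_2 = 1.3148
beam 3: φ=90°, α=195°
  dir = (cos 195°, sin 195°) = (-0.9659, -0.2588); from cell (2,3)
  next x-line at t=0.3209, next y-line at t=2.8205; Δt_x=1.0353, Δt_y=3.8637
    x: enter (1,3) at t=0.3209
    x: enter (0,3) at t=1.3562 ← occupied
  → r_3 = 1.3562

ranges = [3.8202, 1.3148, 1.3562]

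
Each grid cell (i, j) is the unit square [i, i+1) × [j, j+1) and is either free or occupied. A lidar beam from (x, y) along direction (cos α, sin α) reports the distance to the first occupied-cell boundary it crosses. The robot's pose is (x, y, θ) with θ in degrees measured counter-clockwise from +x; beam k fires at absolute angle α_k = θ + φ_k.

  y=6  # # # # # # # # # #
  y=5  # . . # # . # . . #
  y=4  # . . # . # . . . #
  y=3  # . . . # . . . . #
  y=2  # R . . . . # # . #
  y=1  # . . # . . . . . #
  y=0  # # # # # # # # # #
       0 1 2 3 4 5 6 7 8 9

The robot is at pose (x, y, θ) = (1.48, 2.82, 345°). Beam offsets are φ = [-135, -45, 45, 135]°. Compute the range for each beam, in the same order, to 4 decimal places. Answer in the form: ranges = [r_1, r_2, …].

ranges = [0.5543, 2.1016, 2.3600, 0.9600]

beam 1: φ=-135°, α=210°
  dir = (cos 210°, sin 210°) = (-0.8660, -0.5000); from cell (1,2)
  next x-line at t=0.5543, next y-line at t=1.6400; Δt_x=1.1547, Δt_y=2.0000
    x: enter (0,2) at t=0.5543 ← occupied
  → r_1 = 0.5543
beam 2: φ=-45°, α=300°
  dir = (cos 300°, sin 300°) = (0.5000, -0.8660); from cell (1,2)
  next x-line at t=1.0400, next y-line at t=0.9469; Δt_x=2.0000, Δt_y=1.1547
    y: enter (1,1) at t=0.9469
    x: enter (2,1) at t=1.0400
    y: enter (2,0) at t=2.1016 ← occupied
  → r_2 = 2.1016
beam 3: φ=45°, α=30°
  dir = (cos 30°, sin 30°) = (0.8660, 0.5000); from cell (1,2)
  next x-line at t=0.6004, next y-line at t=0.3600; Δt_x=1.1547, Δt_y=2.0000
    y: enter (1,3) at t=0.3600
    x: enter (2,3) at t=0.6004
    x: enter (3,3) at t=1.7551
    y: enter (3,4) at t=2.3600 ← occupied
  → r_3 = 2.3600
beam 4: φ=135°, α=120°
  dir = (cos 120°, sin 120°) = (-0.5000, 0.8660); from cell (1,2)
  next x-line at t=0.9600, next y-line at t=0.2078; Δt_x=2.0000, Δt_y=1.1547
    y: enter (1,3) at t=0.2078
    x: enter (0,3) at t=0.9600 ← occupied
  → r_4 = 0.9600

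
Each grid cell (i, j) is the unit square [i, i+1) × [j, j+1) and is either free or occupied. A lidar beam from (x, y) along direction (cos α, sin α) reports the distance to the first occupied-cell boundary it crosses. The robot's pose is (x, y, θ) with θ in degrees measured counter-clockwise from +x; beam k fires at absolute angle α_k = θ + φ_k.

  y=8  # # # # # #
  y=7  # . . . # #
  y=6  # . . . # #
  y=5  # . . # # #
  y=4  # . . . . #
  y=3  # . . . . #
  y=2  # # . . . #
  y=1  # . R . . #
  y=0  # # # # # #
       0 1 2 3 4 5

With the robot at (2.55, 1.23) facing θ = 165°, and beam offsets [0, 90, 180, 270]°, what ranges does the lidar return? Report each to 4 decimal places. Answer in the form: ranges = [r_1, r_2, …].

beam 1: φ=0°, α=165°
  cosα=-0.9659 sinα=0.2588 | (2,1) | tMaxX 0.5694 tMaxY 2.9751 | tΔX 1.0353 tΔY 3.8637
    t=0.5694 [x] (1,1)
    t=1.6047 [x] (0,1) — stop
  → r_1 = 1.6047
beam 2: φ=90°, α=255°
  cosα=-0.2588 sinα=-0.9659 | (2,1) | tMaxX 2.1250 tMaxY 0.2381 | tΔX 3.8637 tΔY 1.0353
    t=0.2381 [y] (2,0) — stop
  → r_2 = 0.2381
beam 3: φ=180°, α=345°
  cosα=0.9659 sinα=-0.2588 | (2,1) | tMaxX 0.4659 tMaxY 0.8887 | tΔX 1.0353 tΔY 3.8637
    t=0.4659 [x] (3,1)
    t=0.8887 [y] (3,0) — stop
  → r_3 = 0.8887
beam 4: φ=270°, α=75°
  cosα=0.2588 sinα=0.9659 | (2,1) | tMaxX 1.7387 tMaxY 0.7972 | tΔX 3.8637 tΔY 1.0353
    t=0.7972 [y] (2,2)
    t=1.7387 [x] (3,2)
    t=1.8324 [y] (3,3)
    t=2.8677 [y] (3,4)
    t=3.9030 [y] (3,5) — stop
  → r_4 = 3.9030

ranges = [1.6047, 0.2381, 0.8887, 3.9030]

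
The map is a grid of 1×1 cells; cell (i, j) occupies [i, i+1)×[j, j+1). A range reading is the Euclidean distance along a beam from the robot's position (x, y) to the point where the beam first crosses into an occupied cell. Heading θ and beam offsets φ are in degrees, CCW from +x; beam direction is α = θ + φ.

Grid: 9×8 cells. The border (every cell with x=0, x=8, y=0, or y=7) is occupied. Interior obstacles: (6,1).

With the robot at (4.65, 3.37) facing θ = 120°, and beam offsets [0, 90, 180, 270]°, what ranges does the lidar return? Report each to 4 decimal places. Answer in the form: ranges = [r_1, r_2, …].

beam 1: φ=0°, α=120°
  cosα=-0.5000 sinα=0.8660 | (4,3) | tMaxX 1.3000 tMaxY 0.7275 | tΔX 2.0000 tΔY 1.1547
    t=0.7275 [y] (4,4)
    t=1.3000 [x] (3,4)
    t=1.8822 [y] (3,5)
    t=3.0369 [y] (3,6)
    t=3.3000 [x] (2,6)
    t=4.1916 [y] (2,7) — stop
  → r_1 = 4.1916
beam 2: φ=90°, α=210°
  cosα=-0.8660 sinα=-0.5000 | (4,3) | tMaxX 0.7506 tMaxY 0.7400 | tΔX 1.1547 tΔY 2.0000
    t=0.7400 [y] (4,2)
    t=0.7506 [x] (3,2)
    t=1.9053 [x] (2,2)
    t=2.7400 [y] (2,1)
    t=3.0600 [x] (1,1)
    t=4.2147 [x] (0,1) — stop
  → r_2 = 4.2147
beam 3: φ=180°, α=300°
  cosα=0.5000 sinα=-0.8660 | (4,3) | tMaxX 0.7000 tMaxY 0.4272 | tΔX 2.0000 tΔY 1.1547
    t=0.4272 [y] (4,2)
    t=0.7000 [x] (5,2)
    t=1.5819 [y] (5,1)
    t=2.7000 [x] (6,1) — stop
  → r_3 = 2.7000
beam 4: φ=270°, α=30°
  cosα=0.8660 sinα=0.5000 | (4,3) | tMaxX 0.4041 tMaxY 1.2600 | tΔX 1.1547 tΔY 2.0000
    t=0.4041 [x] (5,3)
    t=1.2600 [y] (5,4)
    t=1.5588 [x] (6,4)
    t=2.7135 [x] (7,4)
    t=3.2600 [y] (7,5)
    t=3.8682 [x] (8,5) — stop
  → r_4 = 3.8682

ranges = [4.1916, 4.2147, 2.7000, 3.8682]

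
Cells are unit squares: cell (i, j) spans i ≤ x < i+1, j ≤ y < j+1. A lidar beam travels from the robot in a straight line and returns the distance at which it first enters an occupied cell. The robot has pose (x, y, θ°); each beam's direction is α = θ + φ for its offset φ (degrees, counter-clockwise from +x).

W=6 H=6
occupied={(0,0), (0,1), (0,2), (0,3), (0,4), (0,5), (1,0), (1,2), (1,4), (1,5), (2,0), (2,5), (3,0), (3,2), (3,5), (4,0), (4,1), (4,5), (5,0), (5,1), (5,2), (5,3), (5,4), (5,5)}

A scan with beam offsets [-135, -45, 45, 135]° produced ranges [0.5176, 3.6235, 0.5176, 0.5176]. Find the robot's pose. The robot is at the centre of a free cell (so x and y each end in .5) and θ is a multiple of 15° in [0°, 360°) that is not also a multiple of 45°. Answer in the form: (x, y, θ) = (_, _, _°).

(x, y, θ) = (1.5, 3.5, 60°)

Enumerate (i+0.5, j+0.5, θ) over the 12 free cells and 16 admissible headings. For each, cast all 4 beams and compare to the given ranges.
  (3.5, 4.5, 195°): beam 1 = 0.5774 ≠ 0.5176 ✗
  (3.5, 4.5, 210°): beam 2 = 1.5529 ≠ 3.6235 ✗
  (3.5, 4.5, 60°): beam 1 = 1.5529 ≠ 0.5176 ✗
  (3.5, 4.5, 255°): beam 1 = 0.5774 ≠ 0.5176 ✗
  (1.5, 3.5, 210°): beam 2 = 0.5176 ≠ 3.6235 ✗
  …
  (1.5, 3.5, 60°): r_1=0.5176, r_2=3.6235, r_3=0.5176, r_4=0.5176 — all match ✓
Only this pose fits every beam.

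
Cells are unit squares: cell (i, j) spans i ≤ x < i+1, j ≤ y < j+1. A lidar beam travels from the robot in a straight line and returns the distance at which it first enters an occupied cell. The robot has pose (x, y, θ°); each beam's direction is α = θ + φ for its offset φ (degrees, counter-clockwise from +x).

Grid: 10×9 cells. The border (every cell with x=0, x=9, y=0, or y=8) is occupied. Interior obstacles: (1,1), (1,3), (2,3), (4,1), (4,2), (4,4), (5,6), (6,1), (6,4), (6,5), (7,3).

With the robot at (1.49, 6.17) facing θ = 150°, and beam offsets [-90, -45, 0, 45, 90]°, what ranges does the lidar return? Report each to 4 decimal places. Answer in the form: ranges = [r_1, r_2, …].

beam 1: φ=-90°, α=60°
  direction (0.5000, 0.8660); cell (1,6); t to first gridline: x 1.0200, y 0.9584 (then +2.0000 / +1.1547)
    (1,7) via y @ 0.9584
    (2,7) via x @ 1.0200
    (2,8) via y @ 2.1131  # hit
  → r_1 = 2.1131
beam 2: φ=-45°, α=105°
  direction (-0.2588, 0.9659); cell (1,6); t to first gridline: x 1.8932, y 0.8593 (then +3.8637 / +1.0353)
    (1,7) via y @ 0.8593
    (0,7) via x @ 1.8932  # hit
  → r_2 = 1.8932
beam 3: φ=0°, α=150°
  direction (-0.8660, 0.5000); cell (1,6); t to first gridline: x 0.5658, y 1.6600 (then +1.1547 / +2.0000)
    (0,6) via x @ 0.5658  # hit
  → r_3 = 0.5658
beam 4: φ=45°, α=195°
  direction (-0.9659, -0.2588); cell (1,6); t to first gridline: x 0.5073, y 0.6568 (then +1.0353 / +3.8637)
    (0,6) via x @ 0.5073  # hit
  → r_4 = 0.5073
beam 5: φ=90°, α=240°
  direction (-0.5000, -0.8660); cell (1,6); t to first gridline: x 0.9800, y 0.1963 (then +2.0000 / +1.1547)
    (1,5) via y @ 0.1963
    (0,5) via x @ 0.9800  # hit
  → r_5 = 0.9800

ranges = [2.1131, 1.8932, 0.5658, 0.5073, 0.9800]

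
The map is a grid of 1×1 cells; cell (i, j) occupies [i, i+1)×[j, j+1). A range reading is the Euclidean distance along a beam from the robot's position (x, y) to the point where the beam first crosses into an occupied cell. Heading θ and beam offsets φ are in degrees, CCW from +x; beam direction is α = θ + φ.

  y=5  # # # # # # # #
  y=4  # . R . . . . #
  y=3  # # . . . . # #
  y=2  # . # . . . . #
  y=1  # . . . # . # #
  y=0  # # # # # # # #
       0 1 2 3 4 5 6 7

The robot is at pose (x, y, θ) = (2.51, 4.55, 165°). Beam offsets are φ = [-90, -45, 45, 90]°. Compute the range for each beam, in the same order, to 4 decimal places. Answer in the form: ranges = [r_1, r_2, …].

beam 1: φ=-90°, α=75°
  d=(0.2588,0.9659)  start (2,4)  tX=1.8932 tY=0.4659  stride 1/|dx|=3.8637 1/|dy|=1.0353
    cross y-line → (2,5), t=0.4659 (wall)
  → r_1 = 0.4659
beam 2: φ=-45°, α=120°
  d=(-0.5000,0.8660)  start (2,4)  tX=1.0200 tY=0.5196  stride 1/|dx|=2.0000 1/|dy|=1.1547
    cross y-line → (2,5), t=0.5196 (wall)
  → r_2 = 0.5196
beam 3: φ=45°, α=210°
  d=(-0.8660,-0.5000)  start (2,4)  tX=0.5889 tY=1.1000  stride 1/|dx|=1.1547 1/|dy|=2.0000
    cross x-line → (1,4), t=0.5889
    cross y-line → (1,3), t=1.1000 (wall)
  → r_3 = 1.1000
beam 4: φ=90°, α=255°
  d=(-0.2588,-0.9659)  start (2,4)  tX=1.9705 tY=0.5694  stride 1/|dx|=3.8637 1/|dy|=1.0353
    cross y-line → (2,3), t=0.5694
    cross y-line → (2,2), t=1.6047 (wall)
  → r_4 = 1.6047

ranges = [0.4659, 0.5196, 1.1000, 1.6047]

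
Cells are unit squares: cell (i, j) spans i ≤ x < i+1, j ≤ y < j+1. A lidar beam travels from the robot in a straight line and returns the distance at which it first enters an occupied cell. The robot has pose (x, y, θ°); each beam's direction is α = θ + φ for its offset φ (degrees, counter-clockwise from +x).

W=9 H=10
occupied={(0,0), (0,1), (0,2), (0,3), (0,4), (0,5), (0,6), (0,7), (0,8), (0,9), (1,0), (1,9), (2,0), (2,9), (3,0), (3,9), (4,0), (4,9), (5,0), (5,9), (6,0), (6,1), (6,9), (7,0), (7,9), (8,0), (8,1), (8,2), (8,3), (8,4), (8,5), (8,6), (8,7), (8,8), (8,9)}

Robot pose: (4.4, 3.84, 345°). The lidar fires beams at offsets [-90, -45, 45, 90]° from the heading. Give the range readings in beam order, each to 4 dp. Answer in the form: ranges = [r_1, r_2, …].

beam 1: φ=-90°, α=255°
  d=(-0.2588,-0.9659)  start (4,3)  tX=1.5455 tY=0.8696  stride 1/|dx|=3.8637 1/|dy|=1.0353
    cross y-line → (4,2), t=0.8696
    cross x-line → (3,2), t=1.5455
    cross y-line → (3,1), t=1.9049
    cross y-line → (3,0), t=2.9402 (wall)
  → r_1 = 2.9402
beam 2: φ=-45°, α=300°
  d=(0.5000,-0.8660)  start (4,3)  tX=1.2000 tY=0.9699  stride 1/|dx|=2.0000 1/|dy|=1.1547
    cross y-line → (4,2), t=0.9699
    cross x-line → (5,2), t=1.2000
    cross y-line → (5,1), t=2.1246
    cross x-line → (6,1), t=3.2000 (wall)
  → r_2 = 3.2000
beam 3: φ=45°, α=30°
  d=(0.8660,0.5000)  start (4,3)  tX=0.6928 tY=0.3200  stride 1/|dx|=1.1547 1/|dy|=2.0000
    cross y-line → (4,4), t=0.3200
    cross x-line → (5,4), t=0.6928
    cross x-line → (6,4), t=1.8475
    cross y-line → (6,5), t=2.3200
    cross x-line → (7,5), t=3.0022
    cross x-line → (8,5), t=4.1569 (wall)
  → r_3 = 4.1569
beam 4: φ=90°, α=75°
  d=(0.2588,0.9659)  start (4,3)  tX=2.3182 tY=0.1656  stride 1/|dx|=3.8637 1/|dy|=1.0353
    cross y-line → (4,4), t=0.1656
    cross y-line → (4,5), t=1.2009
    cross y-line → (4,6), t=2.2362
    cross x-line → (5,6), t=2.3182
    cross y-line → (5,7), t=3.2715
    cross y-line → (5,8), t=4.3067
    cross y-line → (5,9), t=5.3420 (wall)
  → r_4 = 5.3420

ranges = [2.9402, 3.2000, 4.1569, 5.3420]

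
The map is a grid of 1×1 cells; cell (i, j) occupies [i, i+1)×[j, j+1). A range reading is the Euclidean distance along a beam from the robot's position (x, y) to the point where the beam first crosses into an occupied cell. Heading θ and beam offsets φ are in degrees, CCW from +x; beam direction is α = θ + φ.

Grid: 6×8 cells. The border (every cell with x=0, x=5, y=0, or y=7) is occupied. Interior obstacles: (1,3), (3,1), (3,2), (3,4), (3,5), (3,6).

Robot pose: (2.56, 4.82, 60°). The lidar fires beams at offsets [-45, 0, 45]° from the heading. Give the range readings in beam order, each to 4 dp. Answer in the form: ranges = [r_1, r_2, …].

ranges = [0.4555, 0.8800, 2.2569]

beam 1: φ=-45°, α=15°
  cosα=0.9659 sinα=0.2588 | (2,4) | tMaxX 0.4555 tMaxY 0.6955 | tΔX 1.0353 tΔY 3.8637
    t=0.4555 [x] (3,4) — stop
  → r_1 = 0.4555
beam 2: φ=0°, α=60°
  cosα=0.5000 sinα=0.8660 | (2,4) | tMaxX 0.8800 tMaxY 0.2078 | tΔX 2.0000 tΔY 1.1547
    t=0.2078 [y] (2,5)
    t=0.8800 [x] (3,5) — stop
  → r_2 = 0.8800
beam 3: φ=45°, α=105°
  cosα=-0.2588 sinα=0.9659 | (2,4) | tMaxX 2.1637 tMaxY 0.1863 | tΔX 3.8637 tΔY 1.0353
    t=0.1863 [y] (2,5)
    t=1.2216 [y] (2,6)
    t=2.1637 [x] (1,6)
    t=2.2569 [y] (1,7) — stop
  → r_3 = 2.2569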